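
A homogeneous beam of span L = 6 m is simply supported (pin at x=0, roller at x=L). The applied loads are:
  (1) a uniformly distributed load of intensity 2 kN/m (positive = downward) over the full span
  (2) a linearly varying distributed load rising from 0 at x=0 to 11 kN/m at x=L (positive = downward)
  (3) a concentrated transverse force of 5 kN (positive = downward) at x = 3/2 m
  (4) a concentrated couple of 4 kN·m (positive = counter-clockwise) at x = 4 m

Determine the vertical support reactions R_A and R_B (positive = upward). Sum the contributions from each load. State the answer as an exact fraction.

Load 1 — uniform load w=2 kN/m over full span:
  R_A = wL/2 = 2·6/2 = 6 kN
  R_B = wL/2 = 2·6/2 = 6 kN
Load 2 — triangular load w₀=11 kN/m (0→w₀ over full span):
  R_A = w₀L/6 = 11·6/6 = 11 kN
  R_B = w₀L/3 = 11·6/3 = 22 kN
Load 3 — point force P=5 kN at a=3/2 m (b=L-a=9/2):
  R_A = Pb/L = 5·(9/2)/6 = 15/4 kN
  R_B = Pa/L = 5·(3/2)/6 = 5/4 kN
Load 4 — applied couple M₀=4 kN·m at a=4 m (b=L-a=2):
  R_A = M₀/L = 4/6 = 2/3 kN
  R_B = -M₀/L = -4/6 = -2/3 kN
Superposition: R_A = 257/12 kN, R_B = 343/12 kN

R_A = 257/12 kN, R_B = 343/12 kN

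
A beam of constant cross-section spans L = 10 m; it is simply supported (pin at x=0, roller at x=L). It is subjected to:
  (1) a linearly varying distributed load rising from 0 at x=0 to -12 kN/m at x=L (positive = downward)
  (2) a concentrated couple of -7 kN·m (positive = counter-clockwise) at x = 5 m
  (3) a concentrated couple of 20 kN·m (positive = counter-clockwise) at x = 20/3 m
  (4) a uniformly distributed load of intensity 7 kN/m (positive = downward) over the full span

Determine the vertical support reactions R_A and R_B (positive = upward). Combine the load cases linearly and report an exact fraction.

R_A = 163/10 kN, R_B = -63/10 kN

Load 1 — triangular load w₀=-12 kN/m (0→w₀ over full span):
  R_A = w₀L/6 = (-12)·10/6 = -20 kN
  R_B = w₀L/3 = (-12)·10/3 = -40 kN
Load 2 — applied couple M₀=-7 kN·m at a=5 m (b=L-a=5):
  R_A = M₀/L = (-7)/10 = -7/10 kN
  R_B = -M₀/L = -(-7)/10 = 7/10 kN
Load 3 — applied couple M₀=20 kN·m at a=20/3 m (b=L-a=10/3):
  R_A = M₀/L = 20/10 = 2 kN
  R_B = -M₀/L = -20/10 = -2 kN
Load 4 — uniform load w=7 kN/m over full span:
  R_A = wL/2 = 7·10/2 = 35 kN
  R_B = wL/2 = 7·10/2 = 35 kN
Superposition: R_A = 163/10 kN, R_B = -63/10 kN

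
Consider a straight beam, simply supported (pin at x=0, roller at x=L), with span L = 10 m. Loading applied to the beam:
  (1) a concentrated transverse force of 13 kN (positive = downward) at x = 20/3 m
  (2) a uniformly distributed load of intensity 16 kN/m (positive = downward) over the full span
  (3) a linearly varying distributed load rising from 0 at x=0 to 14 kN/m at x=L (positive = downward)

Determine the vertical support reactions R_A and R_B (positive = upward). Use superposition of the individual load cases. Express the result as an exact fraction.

Load 1 — point force P=13 kN at a=20/3 m (b=L-a=10/3):
  R_A = Pb/L = 13·(10/3)/10 = 13/3 kN
  R_B = Pa/L = 13·(20/3)/10 = 26/3 kN
Load 2 — uniform load w=16 kN/m over full span:
  R_A = wL/2 = 16·10/2 = 80 kN
  R_B = wL/2 = 16·10/2 = 80 kN
Load 3 — triangular load w₀=14 kN/m (0→w₀ over full span):
  R_A = w₀L/6 = 14·10/6 = 70/3 kN
  R_B = w₀L/3 = 14·10/3 = 140/3 kN
Superposition: R_A = 323/3 kN, R_B = 406/3 kN

R_A = 323/3 kN, R_B = 406/3 kN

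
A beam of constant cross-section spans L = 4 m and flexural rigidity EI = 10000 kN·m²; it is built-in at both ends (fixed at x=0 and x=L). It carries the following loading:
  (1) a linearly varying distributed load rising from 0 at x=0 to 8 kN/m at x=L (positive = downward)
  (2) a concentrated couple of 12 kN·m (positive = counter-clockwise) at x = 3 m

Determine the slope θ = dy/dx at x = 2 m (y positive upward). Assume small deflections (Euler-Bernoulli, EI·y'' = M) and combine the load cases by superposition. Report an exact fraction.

θ(2) = -61/600000 rad

Load 1 — triangular load w₀=8 kN/m (0→w₀ over full span):
  θ_1 = -w₀(2x(L-x)(L-2x)(x+2L)+x²(L-x)²)/(120LEI) = -8·(2·2·(4-2)·(4-2·2)·(2+2·4)+2²·(4-2)²)/(120·4·10000) = -1/37500 rad
Load 2 — applied couple M₀=12 kN·m at a=3 m (b=L-a=1):
  θ_2 = (R_Ax²/2 - M_Ax)/EI  [x≤a] with R_A=27/8, M_A=15/4 = ((27/8)·2²/2 - (15/4)·2)/10000 = -3/40000 rad
Superposition: θ = Σ θ_i = -61/600000 rad ≈ -0.000102 rad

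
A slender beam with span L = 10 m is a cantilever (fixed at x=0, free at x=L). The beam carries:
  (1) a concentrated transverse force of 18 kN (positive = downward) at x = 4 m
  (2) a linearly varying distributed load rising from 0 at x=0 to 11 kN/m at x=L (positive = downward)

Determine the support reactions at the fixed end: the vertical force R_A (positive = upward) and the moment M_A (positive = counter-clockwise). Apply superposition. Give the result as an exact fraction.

Load 1 — point force P=18 kN at a=4 m (b=L-a=6):
  R_A = P = 18 kN
  M_A = Pa = 18·4 = 72 kN·m
Load 2 — triangular load w₀=11 kN/m (0→w₀ over full span):
  R_A = w₀L/2 = 11·10/2 = 55 kN
  M_A = w₀L²/3 = 11·10²/3 = 1100/3 kN·m
Superposition: R_A = 73 kN, M_A = 1316/3 kN·m

R_A = 73 kN, M_A = 1316/3 kN·m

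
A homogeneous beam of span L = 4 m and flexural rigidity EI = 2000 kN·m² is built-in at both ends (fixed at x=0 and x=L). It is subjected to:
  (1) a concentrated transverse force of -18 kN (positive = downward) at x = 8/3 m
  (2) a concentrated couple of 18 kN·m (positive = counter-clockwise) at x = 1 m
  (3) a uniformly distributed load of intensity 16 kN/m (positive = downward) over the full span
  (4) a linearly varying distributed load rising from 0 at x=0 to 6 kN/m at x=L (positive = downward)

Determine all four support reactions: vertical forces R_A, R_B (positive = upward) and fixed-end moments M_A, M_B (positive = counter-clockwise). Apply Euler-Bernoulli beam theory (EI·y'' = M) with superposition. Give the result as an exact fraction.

R_A = 8639/240 kN, M_A = 633/40 kN·m, R_B = 5281/240 kN, M_B = -1181/120 kN·m

Load 1 — point force P=-18 kN at a=8/3 m (b=L-a=4/3):
  R_A = Pb²(3a+b)/L³ = (-18)·(4/3)²·(3·(8/3)+(4/3))/4³ = -14/3 kN
  M_A = Pab²/L² = (-18)·(8/3)·(4/3)²/4² = -16/3 kN·m
  R_B = Pa²(a+3b)/L³ = (-18)·(8/3)²·((8/3)+3·(4/3))/4³ = -40/3 kN
  M_B = -Pa²b/L² = -(-18)·(8/3)²·(4/3)/4² = 32/3 kN·m
Load 2 — applied couple M₀=18 kN·m at a=1 m (b=L-a=3):
  R_A = 6M₀ab/L³ = 6·18·1·3/4³ = 81/16 kN
  M_A = M₀b(2a-b)/L² = 18·3·(2·1-3)/4² = -27/8 kN·m
  R_B = -6M₀ab/L³ = -6·18·1·3/4³ = -81/16 kN
  M_B = M₀a(2b-a)/L² = 18·1·(2·3-1)/4² = 45/8 kN·m
Load 3 — uniform load w=16 kN/m over full span:
  R_A = wL/2 = 16·4/2 = 32 kN
  M_A = wL²/12 = 16·4²/12 = 64/3 kN·m
  R_B = wL/2 = 16·4/2 = 32 kN
  M_B = -wL²/12 = -16·4²/12 = -64/3 kN·m
Load 4 — triangular load w₀=6 kN/m (0→w₀ over full span):
  R_A = 3w₀L/20 = 3·6·4/20 = 18/5 kN
  M_A = w₀L²/30 = 6·4²/30 = 16/5 kN·m
  R_B = 7w₀L/20 = 7·6·4/20 = 42/5 kN
  M_B = -w₀L²/20 = -6·4²/20 = -24/5 kN·m
Superposition: R_A = 8639/240 kN, M_A = 633/40 kN·m, R_B = 5281/240 kN, M_B = -1181/120 kN·m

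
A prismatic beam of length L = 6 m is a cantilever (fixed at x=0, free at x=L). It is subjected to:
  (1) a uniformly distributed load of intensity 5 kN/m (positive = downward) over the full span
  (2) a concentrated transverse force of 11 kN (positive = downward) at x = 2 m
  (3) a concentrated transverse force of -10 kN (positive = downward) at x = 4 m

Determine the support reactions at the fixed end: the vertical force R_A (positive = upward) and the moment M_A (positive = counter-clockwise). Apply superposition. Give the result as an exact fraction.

R_A = 31 kN, M_A = 72 kN·m

Load 1 — uniform load w=5 kN/m over full span:
  R_A = wL = 5·6 = 30 kN
  M_A = wL²/2 = 5·6²/2 = 90 kN·m
Load 2 — point force P=11 kN at a=2 m (b=L-a=4):
  R_A = P = 11 kN
  M_A = Pa = 11·2 = 22 kN·m
Load 3 — point force P=-10 kN at a=4 m (b=L-a=2):
  R_A = P = (-10) = -10 kN
  M_A = Pa = (-10)·4 = -40 kN·m
Superposition: R_A = 31 kN, M_A = 72 kN·m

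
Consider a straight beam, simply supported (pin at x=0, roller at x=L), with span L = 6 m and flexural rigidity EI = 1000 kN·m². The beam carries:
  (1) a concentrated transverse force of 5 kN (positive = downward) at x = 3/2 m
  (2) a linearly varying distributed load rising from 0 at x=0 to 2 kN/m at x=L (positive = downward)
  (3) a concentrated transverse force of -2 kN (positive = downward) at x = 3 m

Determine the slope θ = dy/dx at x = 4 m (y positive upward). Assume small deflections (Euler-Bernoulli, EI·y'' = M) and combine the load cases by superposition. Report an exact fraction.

Load 1 — point force P=5 kN at a=3/2 m (b=L-a=9/2):
  θ_1 = -Pa(2L²-6Lx+3x²+a²)/(6LEI)  [x>a] = -5·(3/2)·(2·6²-6·6·4+3·4²+(3/2)²)/(6·6·1000) = 29/6400 rad
Load 2 — triangular load w₀=2 kN/m (0→w₀ over full span):
  θ_2 = -w₀(7L⁴-30L²x²+15x⁴)/(360LEI) = -2·(7·6⁴-30·6²·4²+15·4⁴)/(360·6·1000) = 91/22500 rad
Load 3 — point force P=-2 kN at a=3 m (b=L-a=3):
  θ_3 = -Pa(2L²-6Lx+3x²+a²)/(6LEI)  [x>a] = -(-2)·3·(2·6²-6·6·4+3·4²+3²)/(6·6·1000) = -1/400 rad
Superposition: θ = Σ θ_i = 8749/1440000 rad ≈ 0.006076 rad

θ(4) = 8749/1440000 rad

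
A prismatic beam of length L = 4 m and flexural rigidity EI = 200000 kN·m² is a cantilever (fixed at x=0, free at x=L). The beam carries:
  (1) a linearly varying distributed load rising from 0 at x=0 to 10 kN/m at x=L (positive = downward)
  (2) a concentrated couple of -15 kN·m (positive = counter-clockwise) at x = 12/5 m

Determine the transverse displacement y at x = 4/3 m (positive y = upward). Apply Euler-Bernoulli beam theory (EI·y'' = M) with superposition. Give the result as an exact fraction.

Load 1 — triangular load w₀=10 kN/m (0→w₀ over full span):
  y_1 = (w₀Lx³/12-w₀L²x²/6-w₀x⁵/(120L))/EI = (10·4·(4/3)³/12-10·4²·(4/3)²/6-10·(4/3)⁵/(120·4))/200000 = -451/2278125 m
Load 2 — applied couple M₀=-15 kN·m at a=12/5 m (b=L-a=8/5):
  y_2 = M₀x²/(2EI)  [x≤a] = (-15)·(4/3)²/(2·200000) = -1/15000 m
Superposition: y = Σ y_i = -4823/18225000 m ≈ -0.000265 m

y(4/3) = -4823/18225000 m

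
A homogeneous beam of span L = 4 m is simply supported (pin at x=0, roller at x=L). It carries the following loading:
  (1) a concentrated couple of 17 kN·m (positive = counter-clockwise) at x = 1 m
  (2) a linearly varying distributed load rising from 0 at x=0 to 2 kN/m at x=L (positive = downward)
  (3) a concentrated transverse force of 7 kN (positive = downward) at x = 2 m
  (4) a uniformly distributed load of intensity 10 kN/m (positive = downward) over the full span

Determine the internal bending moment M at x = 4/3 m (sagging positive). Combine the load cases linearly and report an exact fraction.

M(4/3) = 1028/81 kN·m

Load 1 — applied couple M₀=17 kN·m at a=1 m (b=L-a=3):
  M_1 = M₀x/L - M₀  [x>a] = 17·(4/3)/4 - 17 = -34/3 kN·m
Load 2 — triangular load w₀=2 kN/m (0→w₀ over full span):
  M_2 = w₀Lx/6 - w₀x³/(6L) = 2·4·(4/3)/6 - 2·(4/3)³/(6·4) = 128/81 kN·m
Load 3 — point force P=7 kN at a=2 m (b=L-a=2):
  M_3 = Pbx/L  [x≤a] = 7·2·(4/3)/4 = 14/3 kN·m
Load 4 — uniform load w=10 kN/m over full span:
  M_4 = wx(L-x)/2 = 10·(4/3)·(4-(4/3))/2 = 160/9 kN·m
Superposition: M = Σ M_i = 1028/81 kN·m ≈ 12.691358 kN·m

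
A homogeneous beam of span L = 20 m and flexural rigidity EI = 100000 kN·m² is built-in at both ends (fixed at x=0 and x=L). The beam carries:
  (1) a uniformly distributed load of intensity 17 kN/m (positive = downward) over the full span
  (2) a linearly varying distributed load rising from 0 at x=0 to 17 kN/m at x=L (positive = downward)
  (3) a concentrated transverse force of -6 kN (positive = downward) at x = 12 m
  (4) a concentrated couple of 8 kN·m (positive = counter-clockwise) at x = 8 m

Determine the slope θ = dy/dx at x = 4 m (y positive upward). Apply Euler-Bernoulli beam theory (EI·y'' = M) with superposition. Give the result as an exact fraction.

Load 1 — uniform load w=17 kN/m over full span:
  θ_1 = -wx(L-x)(L-2x)/(12EI) = -17·4·(20-4)·(20-2·4)/(12·100000) = -34/3125 rad
Load 2 — triangular load w₀=17 kN/m (0→w₀ over full span):
  θ_2 = -w₀(2x(L-x)(L-2x)(x+2L)+x²(L-x)²)/(120LEI) = -17·(2·4·(20-4)·(20-2·4)·(4+2·20)+4²·(20-4)²)/(120·20·100000) = -238/46875 rad
Load 3 — point force P=-6 kN at a=12 m (b=L-a=8):
  θ_3 = -Pb²x(2aL-(3a+b)x)/(2L³EI)  [x≤a] = -(-6)·8²·4·(2·12·20-(3·12+8)·4)/(2·20³·100000) = 114/390625 rad
Load 4 — applied couple M₀=8 kN·m at a=8 m (b=L-a=12):
  θ_4 = (R_Ax²/2 - M_Ax)/EI  [x≤a] with R_A=72/125, M_A=24/25 = ((72/125)·4²/2 - (24/25)·4)/100000 = 3/390625 rad
Superposition: θ = Σ θ_i = -18349/1171875 rad ≈ -0.015658 rad

θ(4) = -18349/1171875 rad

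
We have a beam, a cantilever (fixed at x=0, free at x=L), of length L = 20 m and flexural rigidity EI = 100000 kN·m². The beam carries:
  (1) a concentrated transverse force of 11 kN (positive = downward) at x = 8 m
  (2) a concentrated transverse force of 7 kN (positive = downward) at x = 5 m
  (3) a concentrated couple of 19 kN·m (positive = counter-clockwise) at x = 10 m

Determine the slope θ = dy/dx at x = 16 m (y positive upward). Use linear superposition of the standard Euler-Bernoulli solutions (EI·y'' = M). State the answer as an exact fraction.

Load 1 — point force P=11 kN at a=8 m (b=L-a=12):
  θ_1 = -Pa²/(2EI)  [x>a] = -11·8²/(2·100000) = -11/3125 rad
Load 2 — point force P=7 kN at a=5 m (b=L-a=15):
  θ_2 = -Pa²/(2EI)  [x>a] = -7·5²/(2·100000) = -7/8000 rad
Load 3 — applied couple M₀=19 kN·m at a=10 m (b=L-a=10):
  θ_3 = M₀a/EI  [x>a] = 19·10/100000 = 19/10000 rad
Superposition: θ = Σ θ_i = -499/200000 rad ≈ -0.002495 rad

θ(16) = -499/200000 rad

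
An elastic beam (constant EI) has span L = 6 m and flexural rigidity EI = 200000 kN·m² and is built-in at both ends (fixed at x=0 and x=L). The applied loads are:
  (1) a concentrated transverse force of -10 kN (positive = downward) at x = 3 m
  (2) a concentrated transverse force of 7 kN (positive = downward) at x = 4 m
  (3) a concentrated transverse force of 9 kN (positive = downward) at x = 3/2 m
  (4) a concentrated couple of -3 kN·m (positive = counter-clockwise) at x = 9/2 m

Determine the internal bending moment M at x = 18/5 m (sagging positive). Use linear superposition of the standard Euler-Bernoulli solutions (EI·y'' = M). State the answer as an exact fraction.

Load 1 — point force P=-10 kN at a=3 m (b=L-a=3):
  M_1 = Pa²(a+3b)(L-x)/L³ - Pa²b/L²  [x>a] = (-10)·3²·(3+3·3)·(6-(18/5))/6³ - (-10)·3²·3/6² = -9/2 kN·m
Load 2 — point force P=7 kN at a=4 m (b=L-a=2):
  M_2 = Pb²(3a+b)x/L³ - Pab²/L²  [x≤a] = 7·2²·(3·4+2)·(18/5)/6³ - 7·4·2²/6² = 154/45 kN·m
Load 3 — point force P=9 kN at a=3/2 m (b=L-a=9/2):
  M_3 = Pa²(a+3b)(L-x)/L³ - Pa²b/L²  [x>a] = 9·(3/2)²·((3/2)+3·(9/2))·(6-(18/5))/6³ - 9·(3/2)²·(9/2)/6² = 27/32 kN·m
Load 4 — applied couple M₀=-3 kN·m at a=9/2 m (b=L-a=3/2):
  M_4 = R_Ax - M_A  [x≤a] with R_A=-9/16, M_A=-15/16 = (-9/16)·(18/5) - (-15/16) = -87/80 kN·m
Superposition: M = Σ M_i = -1903/1440 kN·m ≈ -1.321528 kN·m

M(18/5) = -1903/1440 kN·m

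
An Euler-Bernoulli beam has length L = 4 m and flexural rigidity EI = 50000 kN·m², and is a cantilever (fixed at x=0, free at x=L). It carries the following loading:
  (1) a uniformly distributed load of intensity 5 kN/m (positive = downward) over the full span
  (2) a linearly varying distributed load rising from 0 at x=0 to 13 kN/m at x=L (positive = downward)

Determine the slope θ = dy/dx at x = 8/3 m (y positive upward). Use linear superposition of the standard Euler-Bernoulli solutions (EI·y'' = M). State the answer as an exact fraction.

θ(8/3) = -2288/759375 rad

Load 1 — uniform load w=5 kN/m over full span:
  θ_1 = -wx(x²-3Lx+3L²)/(6EI) = -5·(8/3)·((8/3)²-3·4·(8/3)+3·4²)/(6·50000) = -52/50625 rad
Load 2 — triangular load w₀=13 kN/m (0→w₀ over full span):
  θ_2 = (w₀Lx²/4-w₀L²x/3-w₀x⁴/(24L))/EI = (13·4·(8/3)²/4-13·4²·(8/3)/3-13·(8/3)⁴/(24·4))/50000 = -1508/759375 rad
Superposition: θ = Σ θ_i = -2288/759375 rad ≈ -0.003013 rad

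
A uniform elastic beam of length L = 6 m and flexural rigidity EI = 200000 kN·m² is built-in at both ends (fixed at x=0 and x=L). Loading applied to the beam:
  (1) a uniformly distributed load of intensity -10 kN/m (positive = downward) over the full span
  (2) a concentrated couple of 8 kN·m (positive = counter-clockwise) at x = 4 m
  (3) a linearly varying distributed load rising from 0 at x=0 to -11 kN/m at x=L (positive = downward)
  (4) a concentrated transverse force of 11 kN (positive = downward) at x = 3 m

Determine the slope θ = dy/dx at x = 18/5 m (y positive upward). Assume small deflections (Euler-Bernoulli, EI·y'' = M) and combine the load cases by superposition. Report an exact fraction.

Load 1 — uniform load w=-10 kN/m over full span:
  θ_1 = -wx(L-x)(L-2x)/(12EI) = -(-10)·(18/5)·(6-(18/5))·(6-2·(18/5))/(12·200000) = -27/625000 rad
Load 2 — applied couple M₀=8 kN·m at a=4 m (b=L-a=2):
  θ_2 = (R_Ax²/2 - M_Ax)/EI  [x≤a] with R_A=16/9, M_A=8/3 = ((16/9)·(18/5)²/2 - (8/3)·(18/5))/200000 = 3/312500 rad
Load 3 — triangular load w₀=-11 kN/m (0→w₀ over full span):
  θ_3 = -w₀(2x(L-x)(L-2x)(x+2L)+x²(L-x)²)/(120LEI) = -(-11)·(2·(18/5)·(6-(18/5))·(6-2·(18/5))·((18/5)+2·6)+(18/5)²·(6-(18/5))²)/(120·6·200000) = -297/15625000 rad
Load 4 — point force P=11 kN at a=3 m (b=L-a=3):
  θ_4 = Pa²(L-x)(2bL-(3b+a)(L-x))/(2L³EI)  [x>a] = 11·3²·(6-(18/5))·(2·3·6-(3·3+3)·(6-(18/5)))/(2·6³·200000) = 99/5000000 rad
Superposition: θ = Σ θ_i = -4101/125000000 rad ≈ -0.000033 rad

θ(18/5) = -4101/125000000 rad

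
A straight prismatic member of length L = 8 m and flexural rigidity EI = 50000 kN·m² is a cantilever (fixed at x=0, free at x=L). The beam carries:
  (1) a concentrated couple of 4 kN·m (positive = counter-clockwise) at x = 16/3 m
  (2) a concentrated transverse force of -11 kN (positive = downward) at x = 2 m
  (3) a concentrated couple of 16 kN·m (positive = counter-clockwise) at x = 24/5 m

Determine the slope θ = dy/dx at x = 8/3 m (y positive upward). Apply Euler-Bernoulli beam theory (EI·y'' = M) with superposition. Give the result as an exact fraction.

Load 1 — applied couple M₀=4 kN·m at a=16/3 m (b=L-a=8/3):
  θ_1 = M₀x/EI  [x≤a] = 4·(8/3)/50000 = 2/9375 rad
Load 2 — point force P=-11 kN at a=2 m (b=L-a=6):
  θ_2 = -Pa²/(2EI)  [x>a] = -(-11)·2²/(2·50000) = 11/25000 rad
Load 3 — applied couple M₀=16 kN·m at a=24/5 m (b=L-a=16/5):
  θ_3 = M₀x/EI  [x≤a] = 16·(8/3)/50000 = 8/9375 rad
Superposition: θ = Σ θ_i = 113/75000 rad ≈ 0.001507 rad

θ(8/3) = 113/75000 rad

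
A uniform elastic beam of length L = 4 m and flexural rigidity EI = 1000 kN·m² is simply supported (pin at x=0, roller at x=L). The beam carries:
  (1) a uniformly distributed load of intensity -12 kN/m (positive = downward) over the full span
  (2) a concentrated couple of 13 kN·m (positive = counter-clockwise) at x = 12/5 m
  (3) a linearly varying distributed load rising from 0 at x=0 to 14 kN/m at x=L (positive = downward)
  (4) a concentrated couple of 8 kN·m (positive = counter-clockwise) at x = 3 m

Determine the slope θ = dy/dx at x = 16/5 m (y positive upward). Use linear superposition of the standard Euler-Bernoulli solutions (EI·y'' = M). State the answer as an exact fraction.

Load 1 — uniform load w=-12 kN/m over full span:
  θ_1 = -w(L³-6Lx²+4x³)/(24EI) = -(-12)·(4³-6·4·(16/5)²+4·(16/5)³)/(24·1000) = -396/15625 rad
Load 2 — applied couple M₀=13 kN·m at a=12/5 m (b=L-a=8/5):
  θ_2 = (M₀x²/(2L)-M₀(x-a)+C₁)/EI  [x>a] with C₁=M₀(3b²-L²)/(6L)=-338/75 = (13·(16/5)²/(2·4)-13·((16/5)-(12/5))+(-338/75))/1000 = 13/7500 rad
Load 3 — triangular load w₀=14 kN/m (0→w₀ over full span):
  θ_3 = -w₀(7L⁴-30L²x²+15x⁴)/(360LEI) = -14·(7·4⁴-30·4²·(16/5)²+15·(16/5)⁴)/(360·4·1000) = 10598/703125 rad
Load 4 — applied couple M₀=8 kN·m at a=3 m (b=L-a=1):
  θ_4 = (M₀x²/(2L)-M₀(x-a)+C₁)/EI  [x>a] with C₁=M₀(3b²-L²)/(6L)=-13/3 = (8·(16/5)²/(2·4)-8·((16/5)-3)+(-13/3))/1000 = 323/75000 rad
Superposition: θ = Σ θ_i = -23801/5625000 rad ≈ -0.004231 rad

θ(16/5) = -23801/5625000 rad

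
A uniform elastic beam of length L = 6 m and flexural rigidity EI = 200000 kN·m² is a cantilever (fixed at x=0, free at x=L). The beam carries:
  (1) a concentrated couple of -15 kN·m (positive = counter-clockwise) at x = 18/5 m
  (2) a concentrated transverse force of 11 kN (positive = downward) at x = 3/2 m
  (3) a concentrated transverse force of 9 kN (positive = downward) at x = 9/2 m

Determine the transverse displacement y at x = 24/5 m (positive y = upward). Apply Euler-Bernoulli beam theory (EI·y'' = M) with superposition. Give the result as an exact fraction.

Load 1 — applied couple M₀=-15 kN·m at a=18/5 m (b=L-a=12/5):
  y_1 = M₀a(2x-a)/(2EI)  [x>a] = (-15)·(18/5)·(2·(24/5)-(18/5))/(2·200000) = -81/100000 m
Load 2 — point force P=11 kN at a=3/2 m (b=L-a=9/2):
  y_2 = -Pa²(3x-a)/(6EI)  [x>a] = -11·(3/2)²·(3·(24/5)-(3/2))/(6·200000) = -4257/16000000 m
Load 3 — point force P=9 kN at a=9/2 m (b=L-a=3/2):
  y_3 = -Pa²(3x-a)/(6EI)  [x>a] = -9·(9/2)²·(3·(24/5)-(9/2))/(6·200000) = -24057/16000000 m
Superposition: y = Σ y_i = -20637/8000000 m ≈ -0.002580 m

y(24/5) = -20637/8000000 m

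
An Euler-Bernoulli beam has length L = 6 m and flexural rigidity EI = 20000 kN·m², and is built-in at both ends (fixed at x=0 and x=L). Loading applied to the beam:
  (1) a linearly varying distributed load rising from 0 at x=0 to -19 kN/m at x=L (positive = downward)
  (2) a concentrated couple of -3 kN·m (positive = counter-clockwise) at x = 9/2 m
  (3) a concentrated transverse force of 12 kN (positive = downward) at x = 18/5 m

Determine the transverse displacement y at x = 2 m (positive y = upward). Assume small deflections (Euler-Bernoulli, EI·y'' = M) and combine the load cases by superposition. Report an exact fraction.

y(2) = 149197/180000000 m

Load 1 — triangular load w₀=-19 kN/m (0→w₀ over full span):
  y_1 = -w₀x²(L-x)²(x+2L)/(120LEI) = -(-19)·2²·(6-2)²·(2+2·6)/(120·6·20000) = 133/112500 m
Load 2 — applied couple M₀=-3 kN·m at a=9/2 m (b=L-a=3/2):
  y_2 = (R_Ax³/6 - M_Ax²/2)/EI  [x≤a] with R_A=-9/16, M_A=-15/16 = ((-9/16)·2³/6 - (-15/16)·2²/2)/20000 = 9/160000 m
Load 3 — point force P=12 kN at a=18/5 m (b=L-a=12/5):
  y_3 = -Pb²x²(3aL-(3a+b)x)/(6L³EI)  [x≤a] = -12·(12/5)²·2²·(3·(18/5)·6-(3·(18/5)+(12/5))·2)/(6·6³·20000) = -32/78125 m
Superposition: y = Σ y_i = 149197/180000000 m ≈ 0.000829 m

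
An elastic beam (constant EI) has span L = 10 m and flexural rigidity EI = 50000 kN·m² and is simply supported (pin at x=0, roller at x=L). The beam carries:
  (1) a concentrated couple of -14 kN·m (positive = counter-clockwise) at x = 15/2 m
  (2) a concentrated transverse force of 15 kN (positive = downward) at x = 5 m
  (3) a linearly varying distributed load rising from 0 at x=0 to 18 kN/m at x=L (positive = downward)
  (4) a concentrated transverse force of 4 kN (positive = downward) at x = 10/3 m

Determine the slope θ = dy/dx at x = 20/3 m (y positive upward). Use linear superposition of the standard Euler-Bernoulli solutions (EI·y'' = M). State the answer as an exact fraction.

θ(20/3) = 5723/1296000 rad

Load 1 — applied couple M₀=-14 kN·m at a=15/2 m (b=L-a=5/2):
  θ_1 = (M₀x²/(2L)+C₁)/EI  [x≤a] with C₁=M₀(3b²-L²)/(6L)=455/24 = ((-14)·(20/3)²/(2·10)+(455/24))/50000 = -7/28800 rad
Load 2 — point force P=15 kN at a=5 m (b=L-a=5):
  θ_2 = -Pa(2L²-6Lx+3x²+a²)/(6LEI)  [x>a] = -15·5·(2·10²-6·10·(20/3)+3·(20/3)²+5²)/(6·10·50000) = 1/960 rad
Load 3 — triangular load w₀=18 kN/m (0→w₀ over full span):
  θ_3 = -w₀(7L⁴-30L²x²+15x⁴)/(360LEI) = -18·(7·10⁴-30·10²·(20/3)²+15·(20/3)⁴)/(360·10·50000) = 91/27000 rad
Load 4 — point force P=4 kN at a=10/3 m (b=L-a=20/3):
  θ_4 = -Pa(2L²-6Lx+3x²+a²)/(6LEI)  [x>a] = -4·(10/3)·(2·10²-6·10·(20/3)+3·(20/3)²+(10/3)²)/(6·10·50000) = 1/4050 rad
Superposition: θ = Σ θ_i = 5723/1296000 rad ≈ 0.004416 rad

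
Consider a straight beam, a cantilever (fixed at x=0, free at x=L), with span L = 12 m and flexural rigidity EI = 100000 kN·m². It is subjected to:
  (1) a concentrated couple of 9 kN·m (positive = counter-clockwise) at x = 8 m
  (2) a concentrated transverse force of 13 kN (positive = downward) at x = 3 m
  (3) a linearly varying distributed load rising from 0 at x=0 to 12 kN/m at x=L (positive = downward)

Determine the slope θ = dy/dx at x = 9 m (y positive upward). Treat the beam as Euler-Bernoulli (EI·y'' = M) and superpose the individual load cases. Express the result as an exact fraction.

θ(9) = -20223/800000 rad

Load 1 — applied couple M₀=9 kN·m at a=8 m (b=L-a=4):
  θ_1 = M₀a/EI  [x>a] = 9·8/100000 = 9/12500 rad
Load 2 — point force P=13 kN at a=3 m (b=L-a=9):
  θ_2 = -Pa²/(2EI)  [x>a] = -13·3²/(2·100000) = -117/200000 rad
Load 3 — triangular load w₀=12 kN/m (0→w₀ over full span):
  θ_3 = (w₀Lx²/4-w₀L²x/3-w₀x⁴/(24L))/EI = (12·12·9²/4-12·12²·9/3-12·9⁴/(24·12))/100000 = -20331/800000 rad
Superposition: θ = Σ θ_i = -20223/800000 rad ≈ -0.025279 rad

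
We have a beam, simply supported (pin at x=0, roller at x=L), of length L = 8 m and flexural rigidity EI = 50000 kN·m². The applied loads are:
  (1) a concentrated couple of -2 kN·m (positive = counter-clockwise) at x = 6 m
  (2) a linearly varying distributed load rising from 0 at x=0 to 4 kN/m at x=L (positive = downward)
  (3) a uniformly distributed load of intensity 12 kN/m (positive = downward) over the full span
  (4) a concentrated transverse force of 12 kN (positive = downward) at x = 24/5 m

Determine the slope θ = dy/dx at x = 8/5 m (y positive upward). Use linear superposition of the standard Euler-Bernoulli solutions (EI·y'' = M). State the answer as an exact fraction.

θ(8/5) = -3047641/562500000 rad

Load 1 — applied couple M₀=-2 kN·m at a=6 m (b=L-a=2):
  θ_1 = (M₀x²/(2L)+C₁)/EI  [x≤a] with C₁=M₀(3b²-L²)/(6L)=13/6 = ((-2)·(8/5)²/(2·8)+(13/6))/50000 = 277/7500000 rad
Load 2 — triangular load w₀=4 kN/m (0→w₀ over full span):
  θ_2 = -w₀(7L⁴-30L²x²+15x⁴)/(360LEI) = -4·(7·8⁴-30·8²·(8/5)²+15·(8/5)⁴)/(360·8·50000) = -11648/17578125 rad
Load 3 — uniform load w=12 kN/m over full span:
  θ_3 = -w(L³-6Lx²+4x³)/(24EI) = -12·(8³-6·8·(8/5)²+4·(8/5)³)/(24·50000) = -1584/390625 rad
Load 4 — point force P=12 kN at a=24/5 m (b=L-a=16/5):
  θ_4 = -Pb(L²-b²-3x²)/(6LEI)  [x≤a] = -12·(16/5)·(8²-(16/5)²-3·(8/5)²)/(6·8·50000) = -288/390625 rad
Superposition: θ = Σ θ_i = -3047641/562500000 rad ≈ -0.005418 rad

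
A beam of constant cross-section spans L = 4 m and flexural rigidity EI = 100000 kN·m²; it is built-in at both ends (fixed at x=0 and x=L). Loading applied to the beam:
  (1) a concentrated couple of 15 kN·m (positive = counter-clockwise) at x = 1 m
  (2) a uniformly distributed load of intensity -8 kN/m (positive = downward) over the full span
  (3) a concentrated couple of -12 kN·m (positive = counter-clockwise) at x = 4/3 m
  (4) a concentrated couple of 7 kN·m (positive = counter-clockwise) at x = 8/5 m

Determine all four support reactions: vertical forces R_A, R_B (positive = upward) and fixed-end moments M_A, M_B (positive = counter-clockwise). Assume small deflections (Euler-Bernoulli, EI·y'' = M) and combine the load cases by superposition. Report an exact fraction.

R_A = -10609/800 kN, M_A = -15167/1200 kN·m, R_B = -14991/800 kN, M_B = 16313/1200 kN·m

Load 1 — applied couple M₀=15 kN·m at a=1 m (b=L-a=3):
  R_A = 6M₀ab/L³ = 6·15·1·3/4³ = 135/32 kN
  M_A = M₀b(2a-b)/L² = 15·3·(2·1-3)/4² = -45/16 kN·m
  R_B = -6M₀ab/L³ = -6·15·1·3/4³ = -135/32 kN
  M_B = M₀a(2b-a)/L² = 15·1·(2·3-1)/4² = 75/16 kN·m
Load 2 — uniform load w=-8 kN/m over full span:
  R_A = wL/2 = (-8)·4/2 = -16 kN
  M_A = wL²/12 = (-8)·4²/12 = -32/3 kN·m
  R_B = wL/2 = (-8)·4/2 = -16 kN
  M_B = -wL²/12 = -(-8)·4²/12 = 32/3 kN·m
Load 3 — applied couple M₀=-12 kN·m at a=4/3 m (b=L-a=8/3):
  R_A = 6M₀ab/L³ = 6·(-12)·(4/3)·(8/3)/4³ = -4 kN
  M_A = M₀b(2a-b)/L² = (-12)·(8/3)·(2·(4/3)-(8/3))/4² = 0 kN·m
  R_B = -6M₀ab/L³ = -6·(-12)·(4/3)·(8/3)/4³ = 4 kN
  M_B = M₀a(2b-a)/L² = (-12)·(4/3)·(2·(8/3)-(4/3))/4² = -4 kN·m
Load 4 — applied couple M₀=7 kN·m at a=8/5 m (b=L-a=12/5):
  R_A = 6M₀ab/L³ = 6·7·(8/5)·(12/5)/4³ = 63/25 kN
  M_A = M₀b(2a-b)/L² = 7·(12/5)·(2·(8/5)-(12/5))/4² = 21/25 kN·m
  R_B = -6M₀ab/L³ = -6·7·(8/5)·(12/5)/4³ = -63/25 kN
  M_B = M₀a(2b-a)/L² = 7·(8/5)·(2·(12/5)-(8/5))/4² = 56/25 kN·m
Superposition: R_A = -10609/800 kN, M_A = -15167/1200 kN·m, R_B = -14991/800 kN, M_B = 16313/1200 kN·m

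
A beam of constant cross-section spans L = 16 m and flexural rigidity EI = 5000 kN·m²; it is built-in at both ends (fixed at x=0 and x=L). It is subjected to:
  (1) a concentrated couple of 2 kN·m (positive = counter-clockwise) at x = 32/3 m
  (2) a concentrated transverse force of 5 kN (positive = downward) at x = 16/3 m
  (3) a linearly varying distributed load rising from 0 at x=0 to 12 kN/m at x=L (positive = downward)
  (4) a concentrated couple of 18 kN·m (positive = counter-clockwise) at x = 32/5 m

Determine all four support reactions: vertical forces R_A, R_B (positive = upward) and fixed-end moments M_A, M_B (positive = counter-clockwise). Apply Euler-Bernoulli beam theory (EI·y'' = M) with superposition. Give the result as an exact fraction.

R_A = 23146/675 kN, M_A = 79028/675 kN·m, R_B = 45029/675 kN, M_B = -103792/675 kN·m

Load 1 — applied couple M₀=2 kN·m at a=32/3 m (b=L-a=16/3):
  R_A = 6M₀ab/L³ = 6·2·(32/3)·(16/3)/16³ = 1/6 kN
  M_A = M₀b(2a-b)/L² = 2·(16/3)·(2·(32/3)-(16/3))/16² = 2/3 kN·m
  R_B = -6M₀ab/L³ = -6·2·(32/3)·(16/3)/16³ = -1/6 kN
  M_B = M₀a(2b-a)/L² = 2·(32/3)·(2·(16/3)-(32/3))/16² = 0 kN·m
Load 2 — point force P=5 kN at a=16/3 m (b=L-a=32/3):
  R_A = Pb²(3a+b)/L³ = 5·(32/3)²·(3·(16/3)+(32/3))/16³ = 100/27 kN
  M_A = Pab²/L² = 5·(16/3)·(32/3)²/16² = 320/27 kN·m
  R_B = Pa²(a+3b)/L³ = 5·(16/3)²·((16/3)+3·(32/3))/16³ = 35/27 kN
  M_B = -Pa²b/L² = -5·(16/3)²·(32/3)/16² = -160/27 kN·m
Load 3 — triangular load w₀=12 kN/m (0→w₀ over full span):
  R_A = 3w₀L/20 = 3·12·16/20 = 144/5 kN
  M_A = w₀L²/30 = 12·16²/30 = 512/5 kN·m
  R_B = 7w₀L/20 = 7·12·16/20 = 336/5 kN
  M_B = -w₀L²/20 = -12·16²/20 = -768/5 kN·m
Load 4 — applied couple M₀=18 kN·m at a=32/5 m (b=L-a=48/5):
  R_A = 6M₀ab/L³ = 6·18·(32/5)·(48/5)/16³ = 81/50 kN
  M_A = M₀b(2a-b)/L² = 18·(48/5)·(2·(32/5)-(48/5))/16² = 54/25 kN·m
  R_B = -6M₀ab/L³ = -6·18·(32/5)·(48/5)/16³ = -81/50 kN
  M_B = M₀a(2b-a)/L² = 18·(32/5)·(2·(48/5)-(32/5))/16² = 144/25 kN·m
Superposition: R_A = 23146/675 kN, M_A = 79028/675 kN·m, R_B = 45029/675 kN, M_B = -103792/675 kN·m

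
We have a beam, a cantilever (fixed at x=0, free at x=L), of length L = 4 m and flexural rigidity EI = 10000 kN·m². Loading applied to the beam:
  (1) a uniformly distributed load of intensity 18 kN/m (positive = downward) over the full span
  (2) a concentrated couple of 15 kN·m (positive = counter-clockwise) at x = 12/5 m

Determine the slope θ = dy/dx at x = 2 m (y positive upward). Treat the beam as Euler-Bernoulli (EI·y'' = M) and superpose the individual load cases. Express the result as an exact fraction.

Load 1 — uniform load w=18 kN/m over full span:
  θ_1 = -wx(x²-3Lx+3L²)/(6EI) = -18·2·(2²-3·4·2+3·4²)/(6·10000) = -21/1250 rad
Load 2 — applied couple M₀=15 kN·m at a=12/5 m (b=L-a=8/5):
  θ_2 = M₀x/EI  [x≤a] = 15·2/10000 = 3/1000 rad
Superposition: θ = Σ θ_i = -69/5000 rad ≈ -0.013800 rad

θ(2) = -69/5000 rad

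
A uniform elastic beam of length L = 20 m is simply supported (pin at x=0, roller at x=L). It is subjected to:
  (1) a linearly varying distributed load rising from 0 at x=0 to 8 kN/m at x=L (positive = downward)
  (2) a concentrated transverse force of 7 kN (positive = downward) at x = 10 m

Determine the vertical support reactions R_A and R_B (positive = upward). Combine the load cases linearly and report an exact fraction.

R_A = 181/6 kN, R_B = 341/6 kN

Load 1 — triangular load w₀=8 kN/m (0→w₀ over full span):
  R_A = w₀L/6 = 8·20/6 = 80/3 kN
  R_B = w₀L/3 = 8·20/3 = 160/3 kN
Load 2 — point force P=7 kN at a=10 m (b=L-a=10):
  R_A = Pb/L = 7·10/20 = 7/2 kN
  R_B = Pa/L = 7·10/20 = 7/2 kN
Superposition: R_A = 181/6 kN, R_B = 341/6 kN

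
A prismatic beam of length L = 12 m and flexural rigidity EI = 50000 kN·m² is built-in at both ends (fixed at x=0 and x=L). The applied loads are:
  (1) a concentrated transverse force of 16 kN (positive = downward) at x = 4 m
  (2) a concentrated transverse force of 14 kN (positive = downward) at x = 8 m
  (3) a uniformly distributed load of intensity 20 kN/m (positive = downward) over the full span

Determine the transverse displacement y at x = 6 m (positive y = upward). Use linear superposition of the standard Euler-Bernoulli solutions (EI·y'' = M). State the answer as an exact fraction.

Load 1 — point force P=16 kN at a=4 m (b=L-a=8):
  y_1 = -Pa²(L-x)²(3bL-(3b+a)(L-x))/(6L³EI)  [x>a] = -16·4²·(12-6)²·(3·8·12-(3·8+4)·(12-6))/(6·12³·50000) = -4/1875 m
Load 2 — point force P=14 kN at a=8 m (b=L-a=4):
  y_2 = -Pb²x²(3aL-(3a+b)x)/(6L³EI)  [x≤a] = -14·4²·6²·(3·8·12-(3·8+4)·6)/(6·12³·50000) = -7/3750 m
Load 3 — uniform load w=20 kN/m over full span:
  y_3 = -wx²(L-x)²/(24EI) = -20·6²·(12-6)²/(24·50000) = -27/1250 m
Superposition: y = Σ y_i = -16/625 m ≈ -0.025600 m

y(6) = -16/625 m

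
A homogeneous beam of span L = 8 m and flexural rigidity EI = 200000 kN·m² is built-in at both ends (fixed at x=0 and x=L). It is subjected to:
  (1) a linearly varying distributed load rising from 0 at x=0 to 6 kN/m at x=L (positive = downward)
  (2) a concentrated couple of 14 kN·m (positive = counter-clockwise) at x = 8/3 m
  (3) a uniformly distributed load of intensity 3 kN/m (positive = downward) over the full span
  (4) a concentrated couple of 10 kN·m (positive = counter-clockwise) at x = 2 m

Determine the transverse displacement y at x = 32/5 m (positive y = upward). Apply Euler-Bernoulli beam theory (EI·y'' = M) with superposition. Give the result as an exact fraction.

Load 1 — triangular load w₀=6 kN/m (0→w₀ over full span):
  y_1 = -w₀x²(L-x)²(x+2L)/(120LEI) = -6·(32/5)²·(8-(32/5))²·((32/5)+2·8)/(120·8·200000) = -3584/48828125 m
Load 2 — applied couple M₀=14 kN·m at a=8/3 m (b=L-a=16/3):
  y_2 = (R_Ax³/6 - M_Ax²/2 - M₀(x-a)²/2)/EI  [x>a] with R_A=7/3, M_A=0 = ((7/3)·(32/5)³/6 - 0·(32/5)²/2 - 14·((32/5)-(8/3))²/2)/200000 = 77/3515625 m
Load 3 — uniform load w=3 kN/m over full span:
  y_3 = -wx²(L-x)²/(24EI) = -3·(32/5)²·(8-(32/5))²/(24·200000) = -128/1953125 m
Load 4 — applied couple M₀=10 kN·m at a=2 m (b=L-a=6):
  y_4 = (R_Ax³/6 - M_Ax²/2 - M₀(x-a)²/2)/EI  [x>a] with R_A=45/32, M_A=-15/8 = ((45/32)·(32/5)³/6 - (-15/8)·(32/5)²/2 - 10·((32/5)-2)²/2)/200000 = 19/1250000 m
Superposition: y = Σ y_i = -716021/7031250000 m ≈ -0.000102 m

y(32/5) = -716021/7031250000 m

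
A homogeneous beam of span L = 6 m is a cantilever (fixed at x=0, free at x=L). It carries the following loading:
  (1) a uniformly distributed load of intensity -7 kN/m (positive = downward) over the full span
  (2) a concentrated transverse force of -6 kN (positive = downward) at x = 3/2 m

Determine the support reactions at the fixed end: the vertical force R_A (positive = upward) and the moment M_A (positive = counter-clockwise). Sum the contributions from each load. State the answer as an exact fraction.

R_A = -48 kN, M_A = -135 kN·m

Load 1 — uniform load w=-7 kN/m over full span:
  R_A = wL = (-7)·6 = -42 kN
  M_A = wL²/2 = (-7)·6²/2 = -126 kN·m
Load 2 — point force P=-6 kN at a=3/2 m (b=L-a=9/2):
  R_A = P = (-6) = -6 kN
  M_A = Pa = (-6)·(3/2) = -9 kN·m
Superposition: R_A = -48 kN, M_A = -135 kN·m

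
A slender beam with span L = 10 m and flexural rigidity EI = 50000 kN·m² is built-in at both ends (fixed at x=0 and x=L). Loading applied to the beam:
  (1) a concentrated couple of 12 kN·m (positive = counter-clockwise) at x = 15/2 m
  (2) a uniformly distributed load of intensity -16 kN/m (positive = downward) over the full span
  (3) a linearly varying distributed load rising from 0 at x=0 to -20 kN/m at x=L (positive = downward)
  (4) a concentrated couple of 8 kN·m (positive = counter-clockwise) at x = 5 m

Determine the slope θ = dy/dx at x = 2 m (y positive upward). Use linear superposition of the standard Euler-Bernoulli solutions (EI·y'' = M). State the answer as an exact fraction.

Load 1 — applied couple M₀=12 kN·m at a=15/2 m (b=L-a=5/2):
  θ_1 = (R_Ax²/2 - M_Ax)/EI  [x≤a] with R_A=27/20, M_A=15/4 = ((27/20)·2²/2 - (15/4)·2)/50000 = -3/31250 rad
Load 2 — uniform load w=-16 kN/m over full span:
  θ_2 = -wx(L-x)(L-2x)/(12EI) = -(-16)·2·(10-2)·(10-2·2)/(12·50000) = 8/3125 rad
Load 3 — triangular load w₀=-20 kN/m (0→w₀ over full span):
  θ_3 = -w₀(2x(L-x)(L-2x)(x+2L)+x²(L-x)²)/(120LEI) = -(-20)·(2·2·(10-2)·(10-2·2)·(2+2·10)+2²·(10-2)²)/(120·10·50000) = 14/9375 rad
Load 4 — applied couple M₀=8 kN·m at a=5 m (b=L-a=5):
  θ_4 = (R_Ax²/2 - M_Ax)/EI  [x≤a] with R_A=6/5, M_A=2 = ((6/5)·2²/2 - 2·2)/50000 = -1/31250 rad
Superposition: θ = Σ θ_i = 184/46875 rad ≈ 0.003925 rad

θ(2) = 184/46875 rad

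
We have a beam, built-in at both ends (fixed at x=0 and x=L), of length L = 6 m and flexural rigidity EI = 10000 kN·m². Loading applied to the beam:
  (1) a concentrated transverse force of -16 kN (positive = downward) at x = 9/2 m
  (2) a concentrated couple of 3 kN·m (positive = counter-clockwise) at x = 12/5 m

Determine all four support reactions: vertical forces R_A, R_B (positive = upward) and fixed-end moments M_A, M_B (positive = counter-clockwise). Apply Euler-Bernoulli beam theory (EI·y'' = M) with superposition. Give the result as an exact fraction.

R_A = -89/50 kN, M_A = -207/50 kN·m, R_B = -711/50 kN, M_B = 723/50 kN·m

Load 1 — point force P=-16 kN at a=9/2 m (b=L-a=3/2):
  R_A = Pb²(3a+b)/L³ = (-16)·(3/2)²·(3·(9/2)+(3/2))/6³ = -5/2 kN
  M_A = Pab²/L² = (-16)·(9/2)·(3/2)²/6² = -9/2 kN·m
  R_B = Pa²(a+3b)/L³ = (-16)·(9/2)²·((9/2)+3·(3/2))/6³ = -27/2 kN
  M_B = -Pa²b/L² = -(-16)·(9/2)²·(3/2)/6² = 27/2 kN·m
Load 2 — applied couple M₀=3 kN·m at a=12/5 m (b=L-a=18/5):
  R_A = 6M₀ab/L³ = 6·3·(12/5)·(18/5)/6³ = 18/25 kN
  M_A = M₀b(2a-b)/L² = 3·(18/5)·(2·(12/5)-(18/5))/6² = 9/25 kN·m
  R_B = -6M₀ab/L³ = -6·3·(12/5)·(18/5)/6³ = -18/25 kN
  M_B = M₀a(2b-a)/L² = 3·(12/5)·(2·(18/5)-(12/5))/6² = 24/25 kN·m
Superposition: R_A = -89/50 kN, M_A = -207/50 kN·m, R_B = -711/50 kN, M_B = 723/50 kN·m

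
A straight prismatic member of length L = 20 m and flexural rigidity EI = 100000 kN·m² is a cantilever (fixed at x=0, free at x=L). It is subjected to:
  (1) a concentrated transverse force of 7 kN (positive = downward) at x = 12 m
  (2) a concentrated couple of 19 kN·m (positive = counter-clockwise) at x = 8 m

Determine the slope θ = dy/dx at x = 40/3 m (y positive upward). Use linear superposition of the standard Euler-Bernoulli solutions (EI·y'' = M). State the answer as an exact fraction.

θ(40/3) = -11/3125 rad

Load 1 — point force P=7 kN at a=12 m (b=L-a=8):
  θ_1 = -Pa²/(2EI)  [x>a] = -7·12²/(2·100000) = -63/12500 rad
Load 2 — applied couple M₀=19 kN·m at a=8 m (b=L-a=12):
  θ_2 = M₀a/EI  [x>a] = 19·8/100000 = 19/12500 rad
Superposition: θ = Σ θ_i = -11/3125 rad ≈ -0.003520 rad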